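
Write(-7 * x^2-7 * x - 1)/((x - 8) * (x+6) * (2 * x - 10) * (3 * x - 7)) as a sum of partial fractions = -1497/(6800*(3*x - 7)) + 211/(7700*(x + 6)) + 211/(528*(x - 5)) - 505/(1428*(x - 8))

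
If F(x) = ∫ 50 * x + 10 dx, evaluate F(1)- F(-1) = 20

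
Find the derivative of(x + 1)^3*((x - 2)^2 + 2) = 5*x^4 - 4*x^3 - 9*x^2 + 14*x + 14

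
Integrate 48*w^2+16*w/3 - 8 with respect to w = 16*w^3 + 8*w^2/3 - 8*w + C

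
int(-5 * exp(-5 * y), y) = exp(-5*y) + C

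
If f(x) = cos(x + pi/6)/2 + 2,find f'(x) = -sin(x + pi/6)/2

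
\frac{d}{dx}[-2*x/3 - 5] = -2/3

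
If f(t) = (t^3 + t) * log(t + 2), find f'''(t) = (6*t^3*log(t + 2) + 11*t^3 + 36*t^2*log(t + 2) + 54*t^2 + 72*t*log(t + 2) + 71*t + 48*log(t + 2) - 6)/(t^3 + 6*t^2 + 12*t + 8)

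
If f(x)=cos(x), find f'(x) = -sin(x)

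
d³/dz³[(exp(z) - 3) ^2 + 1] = 8*exp(2*z) - 6*exp(z)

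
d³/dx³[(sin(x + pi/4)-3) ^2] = -4*cos(2*x) + 6*cos(x + pi/4)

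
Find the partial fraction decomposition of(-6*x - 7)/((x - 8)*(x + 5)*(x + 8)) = 41/(48*(x + 8)) - 23/(39*(x + 5)) - 55/(208*(x - 8))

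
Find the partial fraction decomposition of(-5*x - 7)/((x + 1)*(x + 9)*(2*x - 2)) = 19/(80*(x + 9)) + 1/(16*(x + 1)) - 3/(10*(x - 1))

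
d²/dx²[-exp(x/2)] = -exp(x/2)/4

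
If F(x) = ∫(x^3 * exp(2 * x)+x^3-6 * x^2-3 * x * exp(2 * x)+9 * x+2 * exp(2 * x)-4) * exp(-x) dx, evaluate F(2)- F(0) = -exp(-2) + exp(2)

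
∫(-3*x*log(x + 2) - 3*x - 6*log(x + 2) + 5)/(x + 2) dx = (5 - 3*x)*log(x + 2) + C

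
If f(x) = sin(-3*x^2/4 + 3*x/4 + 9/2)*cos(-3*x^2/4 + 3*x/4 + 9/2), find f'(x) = 3*x*sin(3*(-x^2 + x + 6)/4)^2/2 - 3*x*cos(3*(-x^2 + x + 6)/4)^2/2 - 3*sin(3*(-x^2 + x + 6)/4)^2/4 + 3*cos(3*(-x^2 + x + 6)/4)^2/4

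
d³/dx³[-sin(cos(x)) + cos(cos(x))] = -sqrt(2)*(sin(x)^2*sin(cos(x) + pi/4) + sin(cos(x) + pi/4) + 3*cos(x)*cos(cos(x) + pi/4))*sin(x)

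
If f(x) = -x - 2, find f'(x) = -1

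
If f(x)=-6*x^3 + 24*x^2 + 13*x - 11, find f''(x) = 48 - 36*x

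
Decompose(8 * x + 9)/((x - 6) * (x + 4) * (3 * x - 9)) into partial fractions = -23/(210*(x + 4)) - 11/(21*(x - 3)) + 19/(30*(x - 6))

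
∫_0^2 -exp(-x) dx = -1 + exp(-2)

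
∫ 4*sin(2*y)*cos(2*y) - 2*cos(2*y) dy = (sin(2*y) - 1)*sin(2*y) + C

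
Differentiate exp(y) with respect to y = exp(y)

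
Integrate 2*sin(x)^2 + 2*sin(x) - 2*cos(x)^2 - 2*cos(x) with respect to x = -sin(2*x) - 2*sqrt(2)*sin(x + pi/4) + C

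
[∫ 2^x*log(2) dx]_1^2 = 2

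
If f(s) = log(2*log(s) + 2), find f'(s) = 1/(s*log(s) + s)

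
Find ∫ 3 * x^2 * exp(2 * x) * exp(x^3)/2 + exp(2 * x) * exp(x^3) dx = exp(x*(x^2 + 2))/2 + C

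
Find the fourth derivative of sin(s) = sin(s)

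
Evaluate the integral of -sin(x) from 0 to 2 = -1 + cos(2)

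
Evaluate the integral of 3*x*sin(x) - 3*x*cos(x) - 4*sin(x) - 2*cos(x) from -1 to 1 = -6*cos(1) + 2*sin(1)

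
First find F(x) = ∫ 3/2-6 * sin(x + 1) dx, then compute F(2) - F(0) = 6*cos(3) - 6*cos(1) + 3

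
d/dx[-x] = -1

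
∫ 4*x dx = 2*x^2 + C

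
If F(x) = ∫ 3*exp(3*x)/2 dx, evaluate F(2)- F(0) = -1/2 + exp(6)/2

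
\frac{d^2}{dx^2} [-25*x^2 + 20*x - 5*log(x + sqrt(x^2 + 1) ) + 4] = (-200*x^6 - 200*x^5*sqrt(x^2 + 1) - 430*x^4 - 330*x^3*sqrt(x^2 + 1) - 285*x^2 - 145*x*sqrt(x^2 + 1) - 50)/(4*x^6 + 4*x^5*sqrt(x^2 + 1) + 9*x^4 + 7*x^3*sqrt(x^2 + 1) + 6*x^2 + 3*x*sqrt(x^2 + 1) + 1)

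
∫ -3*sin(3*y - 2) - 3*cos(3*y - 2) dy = sqrt(2)*cos(3*y - 2 + pi/4) + C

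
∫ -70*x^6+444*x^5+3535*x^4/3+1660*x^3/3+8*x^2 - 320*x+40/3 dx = -10*x^7 + 74*x^6 + 707*x^5/3 + 415*x^4/3 + 8*x^3/3 - 160*x^2 + 40*x/3 + C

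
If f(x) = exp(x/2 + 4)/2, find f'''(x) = exp(x/2 + 4)/16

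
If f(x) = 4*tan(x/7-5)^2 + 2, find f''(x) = 24*tan(x/7 - 5)^4/49 + 32*tan(x/7 - 5)^2/49 + 8/49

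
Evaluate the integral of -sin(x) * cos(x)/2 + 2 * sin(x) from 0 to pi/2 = 7/4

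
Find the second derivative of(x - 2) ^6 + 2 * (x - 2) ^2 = 30*x^4 - 240*x^3 + 720*x^2 - 960*x + 484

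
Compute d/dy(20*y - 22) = 20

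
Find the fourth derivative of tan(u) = 24*tan(u)^5 + 40*tan(u)^3 + 16*tan(u)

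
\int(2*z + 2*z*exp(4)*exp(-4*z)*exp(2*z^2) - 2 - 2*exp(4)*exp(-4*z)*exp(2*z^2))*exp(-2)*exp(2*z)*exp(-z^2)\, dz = 2*sinh(z^2 - 2*z + 2) + C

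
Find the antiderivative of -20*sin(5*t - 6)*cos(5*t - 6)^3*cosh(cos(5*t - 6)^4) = sinh(cos(5*t - 6)^4) + C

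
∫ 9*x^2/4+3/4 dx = 3*x^3/4 + 3*x/4 + C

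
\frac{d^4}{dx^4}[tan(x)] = 24*tan(x)^5 + 40*tan(x)^3 + 16*tan(x)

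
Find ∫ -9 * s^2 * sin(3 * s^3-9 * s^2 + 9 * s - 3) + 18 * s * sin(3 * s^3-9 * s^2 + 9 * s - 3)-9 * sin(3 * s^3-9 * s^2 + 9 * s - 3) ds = cos(3*(s - 1)^3) + C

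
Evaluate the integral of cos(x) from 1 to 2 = -sin(1) + sin(2)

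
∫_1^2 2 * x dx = 3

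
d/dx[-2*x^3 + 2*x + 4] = 2 - 6*x^2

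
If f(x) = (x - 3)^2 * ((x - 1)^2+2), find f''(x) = 12*x^2 - 48*x + 48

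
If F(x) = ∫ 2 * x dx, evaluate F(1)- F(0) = 1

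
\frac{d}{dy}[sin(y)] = cos(y)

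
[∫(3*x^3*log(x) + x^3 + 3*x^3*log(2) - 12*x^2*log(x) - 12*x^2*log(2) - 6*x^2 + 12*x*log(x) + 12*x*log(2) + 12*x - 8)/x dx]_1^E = (-2 + E)^3*log(2*E) + log(2)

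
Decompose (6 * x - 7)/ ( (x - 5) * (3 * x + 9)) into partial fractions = 25/(24*(x + 3)) + 23/(24*(x - 5))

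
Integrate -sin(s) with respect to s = cos(s) + C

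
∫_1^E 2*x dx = -1 + exp(2)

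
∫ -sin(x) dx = cos(x) + C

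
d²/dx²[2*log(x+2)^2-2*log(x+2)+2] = (6 - 4*log(x + 2))/(x^2 + 4*x + 4)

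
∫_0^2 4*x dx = 8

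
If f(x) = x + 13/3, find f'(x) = 1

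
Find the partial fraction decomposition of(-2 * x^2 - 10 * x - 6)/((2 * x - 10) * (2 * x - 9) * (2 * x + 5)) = 13/(420*(2*x + 5)) + 183/(28*(2*x - 9)) - 53/(15*(x - 5))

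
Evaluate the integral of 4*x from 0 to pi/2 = pi^2/2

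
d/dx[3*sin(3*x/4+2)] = 9*cos(3*x/4 + 2)/4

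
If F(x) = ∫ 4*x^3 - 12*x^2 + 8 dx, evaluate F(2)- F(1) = -5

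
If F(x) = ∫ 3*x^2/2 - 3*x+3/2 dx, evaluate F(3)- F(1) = 4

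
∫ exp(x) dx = exp(x) + C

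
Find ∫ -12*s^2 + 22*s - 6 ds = -4*s^3 + 11*s^2 - 6*s + C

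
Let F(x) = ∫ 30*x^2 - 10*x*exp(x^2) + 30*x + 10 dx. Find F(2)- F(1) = -5*exp(4) + 5*E + 125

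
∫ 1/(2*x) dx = log(x)/2 + C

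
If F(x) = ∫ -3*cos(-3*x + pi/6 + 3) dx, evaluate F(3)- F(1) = -1/2 + cos(pi/3 + 6)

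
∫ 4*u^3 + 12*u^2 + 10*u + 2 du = u^4 + 4*u^3 + 5*u^2 + 2*u + C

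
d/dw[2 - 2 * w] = -2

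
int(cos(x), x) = sin(x) + C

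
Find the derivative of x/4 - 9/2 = 1/4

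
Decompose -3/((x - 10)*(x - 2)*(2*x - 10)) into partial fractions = -1/(16*(x - 2)) + 1/(10*(x - 5)) - 3/(80*(x - 10))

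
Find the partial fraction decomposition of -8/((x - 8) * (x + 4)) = 2/(3*(x + 4)) - 2/(3*(x - 8))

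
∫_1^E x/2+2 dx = -25/4 + (E/2 + 2)^2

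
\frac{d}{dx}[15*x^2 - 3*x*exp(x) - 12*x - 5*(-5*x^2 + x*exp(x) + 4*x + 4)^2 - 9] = 50*x^3*exp(x) - 500*x^3 - 10*x^2*exp(2*x) + 110*x^2*exp(x) + 600*x^2 - 10*x*exp(2*x) - 123*x*exp(x) + 270*x - 43*exp(x) - 172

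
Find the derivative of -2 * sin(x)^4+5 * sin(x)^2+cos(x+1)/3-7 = 3*sin(2*x) + sin(4*x) - sin(x + 1)/3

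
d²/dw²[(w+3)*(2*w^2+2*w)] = 12*w + 16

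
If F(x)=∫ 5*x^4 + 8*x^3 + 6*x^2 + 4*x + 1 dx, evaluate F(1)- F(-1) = 8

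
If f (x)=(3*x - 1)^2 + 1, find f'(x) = 18*x - 6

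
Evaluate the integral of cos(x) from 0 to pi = 0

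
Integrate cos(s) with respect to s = sin(s) + C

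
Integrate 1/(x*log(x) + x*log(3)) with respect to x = log(3*log(3*x)) + C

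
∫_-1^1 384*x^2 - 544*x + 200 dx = 656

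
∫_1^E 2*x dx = -1 + exp(2)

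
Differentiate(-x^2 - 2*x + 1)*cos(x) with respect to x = x^2*sin(x) + 2*x*sin(x) - 2*x*cos(x) - sin(x) - 2*cos(x)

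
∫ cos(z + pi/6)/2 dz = sin(z + pi/6)/2 + C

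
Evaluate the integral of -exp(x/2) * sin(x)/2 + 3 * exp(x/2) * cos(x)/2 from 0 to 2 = -1 + E*(cos(2) + sin(2))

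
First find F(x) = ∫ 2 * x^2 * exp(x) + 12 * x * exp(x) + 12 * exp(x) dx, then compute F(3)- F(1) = -14*E + 46*exp(3)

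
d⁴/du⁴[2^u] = 2^u*log(2)^4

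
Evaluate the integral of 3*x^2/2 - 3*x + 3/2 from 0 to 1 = 1/2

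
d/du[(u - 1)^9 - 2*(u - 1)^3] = 9*u^8 - 72*u^7 + 252*u^6 - 504*u^5 + 630*u^4 - 504*u^3 + 246*u^2 - 60*u + 3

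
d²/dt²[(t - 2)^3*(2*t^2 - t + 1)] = 40*t^3 - 156*t^2 + 186*t - 68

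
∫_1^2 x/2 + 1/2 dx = 5/4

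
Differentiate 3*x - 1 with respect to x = 3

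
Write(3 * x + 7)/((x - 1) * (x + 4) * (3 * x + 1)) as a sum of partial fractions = -27/(22*(3*x + 1)) - 1/(11*(x + 4)) + 1/(2*(x - 1))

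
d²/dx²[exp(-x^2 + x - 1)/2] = (4*x^2 - 4*x - 1)*exp(-x^2 + x - 1)/2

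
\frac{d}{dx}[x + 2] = 1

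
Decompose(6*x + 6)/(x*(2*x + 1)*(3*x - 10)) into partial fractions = 117/(115*(3*x - 10)) + 12/(23*(2*x + 1)) - 3/(5*x)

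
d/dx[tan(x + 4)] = tan(x + 4)^2 + 1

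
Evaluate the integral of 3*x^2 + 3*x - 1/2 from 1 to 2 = 11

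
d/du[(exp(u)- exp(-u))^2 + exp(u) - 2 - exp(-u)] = (2*exp(4*u) + exp(3*u) + exp(u) - 2)*exp(-2*u)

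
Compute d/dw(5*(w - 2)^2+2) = 10*w - 20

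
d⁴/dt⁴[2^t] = 2^t*log(2)^4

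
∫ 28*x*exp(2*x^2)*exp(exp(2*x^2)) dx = 7*exp(exp(2*x^2)) + C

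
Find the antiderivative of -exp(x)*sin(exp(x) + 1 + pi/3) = cos(exp(x) + 1 + pi/3) + C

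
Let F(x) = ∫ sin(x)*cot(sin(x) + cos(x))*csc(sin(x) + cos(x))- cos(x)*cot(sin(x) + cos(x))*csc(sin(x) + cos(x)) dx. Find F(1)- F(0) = -csc(1) + csc(cos(1) + sin(1))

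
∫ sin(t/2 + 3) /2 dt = -cos(t/2 + 3) + C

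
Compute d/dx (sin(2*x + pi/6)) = 2*cos(2*x + pi/6)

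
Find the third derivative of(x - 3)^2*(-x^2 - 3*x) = 18 - 24*x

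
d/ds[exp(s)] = exp(s)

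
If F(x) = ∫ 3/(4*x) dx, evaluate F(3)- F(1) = 3*log(3)/4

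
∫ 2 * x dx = x^2 + C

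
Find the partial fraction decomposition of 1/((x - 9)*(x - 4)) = -1/(5*(x - 4)) + 1/(5*(x - 9))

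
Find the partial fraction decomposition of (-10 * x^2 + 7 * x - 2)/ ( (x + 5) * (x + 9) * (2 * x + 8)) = -175/(8*(x + 9)) + 287/(8*(x + 5)) - 19/(x + 4)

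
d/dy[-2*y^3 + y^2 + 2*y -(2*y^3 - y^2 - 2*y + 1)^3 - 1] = -72*y^8 + 96*y^7 + 126*y^6 - 210*y^5 - 30*y^4 + 132*y^3 - 36*y^2 - 16*y + 8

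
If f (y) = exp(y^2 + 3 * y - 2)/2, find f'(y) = y*exp(y^2 + 3*y - 2) + 3*exp(y^2 + 3*y - 2)/2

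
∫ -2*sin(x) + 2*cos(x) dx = 2*sqrt(2)*sin(x + pi/4) + C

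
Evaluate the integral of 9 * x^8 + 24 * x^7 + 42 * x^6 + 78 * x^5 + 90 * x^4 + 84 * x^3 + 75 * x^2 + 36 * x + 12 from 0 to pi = -8 + (2 + pi + pi^2 + pi^3)^3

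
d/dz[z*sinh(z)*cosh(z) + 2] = z*cosh(2*z) + sinh(2*z)/2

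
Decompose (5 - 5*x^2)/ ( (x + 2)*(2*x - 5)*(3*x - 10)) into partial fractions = -91/(16*(3*x - 10)) + 7/(3*(2*x - 5)) - 5/(48*(x + 2))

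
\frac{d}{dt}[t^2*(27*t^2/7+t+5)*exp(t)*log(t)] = 27*t^4*exp(t)*log(t)/7 + 115*t^3*exp(t)*log(t)/7 + 27*t^3*exp(t)/7 + 8*t^2*exp(t)*log(t) + t^2*exp(t) + 10*t*exp(t)*log(t) + 5*t*exp(t)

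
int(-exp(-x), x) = exp(-x) + C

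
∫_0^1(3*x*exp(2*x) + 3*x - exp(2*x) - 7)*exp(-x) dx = -E + exp(-1)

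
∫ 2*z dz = z^2 + C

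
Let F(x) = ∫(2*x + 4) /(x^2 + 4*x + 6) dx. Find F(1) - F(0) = -log(6) + log(11)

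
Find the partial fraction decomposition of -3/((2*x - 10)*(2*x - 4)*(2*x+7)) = -3/(187*(2*x + 7)) + 1/(44*(x - 2)) - 1/(68*(x - 5))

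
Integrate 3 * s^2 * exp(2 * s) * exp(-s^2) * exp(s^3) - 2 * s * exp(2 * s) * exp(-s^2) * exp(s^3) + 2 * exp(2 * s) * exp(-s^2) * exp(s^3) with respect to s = exp(s*(s^2 - s + 2)) + C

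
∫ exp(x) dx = exp(x) + C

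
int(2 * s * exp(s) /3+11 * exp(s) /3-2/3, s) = (2*s + 9)*(exp(s) - 1)/3 + C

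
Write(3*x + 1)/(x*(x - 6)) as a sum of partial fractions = 19/(6*(x - 6)) - 1/(6*x)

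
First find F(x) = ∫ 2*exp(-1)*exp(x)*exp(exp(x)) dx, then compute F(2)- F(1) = -2*exp(-1 + E) + 2*exp(-1 + exp(2))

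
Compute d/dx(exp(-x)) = -exp(-x)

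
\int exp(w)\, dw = exp(w) + C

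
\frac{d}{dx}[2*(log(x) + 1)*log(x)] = (4*log(x) + 2)/x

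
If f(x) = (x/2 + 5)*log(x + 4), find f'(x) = (x*log(x + 4) + x + 4*log(x + 4) + 10)/(2*x + 8)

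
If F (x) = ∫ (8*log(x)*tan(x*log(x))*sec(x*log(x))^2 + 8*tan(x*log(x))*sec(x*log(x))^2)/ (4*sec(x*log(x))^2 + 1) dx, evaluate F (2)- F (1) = -log(5) + log(1 + 4*sec(2*log(2))^2)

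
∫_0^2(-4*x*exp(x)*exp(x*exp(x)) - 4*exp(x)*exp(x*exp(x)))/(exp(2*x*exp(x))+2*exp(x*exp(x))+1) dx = -4*exp(2*exp(2))/(1 + exp(2*exp(2))) + 2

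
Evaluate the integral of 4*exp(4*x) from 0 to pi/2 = -1 + exp(2*pi)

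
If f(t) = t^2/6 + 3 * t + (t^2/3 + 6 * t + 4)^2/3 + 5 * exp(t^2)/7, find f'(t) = 4*t^3/27 + 4*t^2 + 10*t*exp(t^2)/7 + 235*t/9 + 19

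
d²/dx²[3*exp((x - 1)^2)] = 12*x^2*exp(x^2 - 2*x + 1) - 24*x*exp(x^2 - 2*x + 1) + 18*exp(x^2 - 2*x + 1)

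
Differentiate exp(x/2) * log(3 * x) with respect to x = (x*exp(x/2)*log(x) + x*exp(x/2)*log(3) + 2*exp(x/2))/(2*x)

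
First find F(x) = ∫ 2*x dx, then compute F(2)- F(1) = 3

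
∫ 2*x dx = x^2 + C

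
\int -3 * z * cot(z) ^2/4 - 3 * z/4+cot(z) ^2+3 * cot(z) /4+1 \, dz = (3*z/4 - 1)*cot(z) + C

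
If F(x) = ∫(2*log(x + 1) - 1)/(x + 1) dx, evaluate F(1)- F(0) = -log(2) + log(2)^2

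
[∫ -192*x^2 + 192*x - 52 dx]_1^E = (2 - 4*E)^3 - 4*E + 12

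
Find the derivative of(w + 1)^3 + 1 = 3*w^2 + 6*w + 3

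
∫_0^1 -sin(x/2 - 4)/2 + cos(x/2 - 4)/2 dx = cos(7/2) + sin(4) - sin(7/2) - cos(4)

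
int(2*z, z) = z^2 + C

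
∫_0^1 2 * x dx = 1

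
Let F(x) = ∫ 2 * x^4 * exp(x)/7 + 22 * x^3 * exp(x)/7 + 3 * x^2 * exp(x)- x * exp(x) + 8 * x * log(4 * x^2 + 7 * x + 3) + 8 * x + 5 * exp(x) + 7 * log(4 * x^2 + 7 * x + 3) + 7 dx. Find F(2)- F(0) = -3*log(3) + 33*log(33) + 130*exp(2)/7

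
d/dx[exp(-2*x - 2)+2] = -2*exp(-2*x - 2)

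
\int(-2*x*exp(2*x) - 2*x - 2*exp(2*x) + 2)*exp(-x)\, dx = -4*x*sinh(x) + C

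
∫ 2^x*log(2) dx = 2^x + C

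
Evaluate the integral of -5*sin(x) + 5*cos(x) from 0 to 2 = -5 + 5*cos(2) + 5*sin(2)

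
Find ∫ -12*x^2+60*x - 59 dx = -4*x^3 + 30*x^2 - 59*x + C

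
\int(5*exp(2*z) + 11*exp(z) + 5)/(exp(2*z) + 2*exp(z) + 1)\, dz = ((exp(z) + 1)*(5*z + log(1 + sqrt(2)) + 6) + exp(z))/(exp(z) + 1) + C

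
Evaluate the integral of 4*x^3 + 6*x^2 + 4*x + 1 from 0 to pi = -pi^2 - pi - 1 + (1 + pi + pi^2)^2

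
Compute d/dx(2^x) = 2^x*log(2)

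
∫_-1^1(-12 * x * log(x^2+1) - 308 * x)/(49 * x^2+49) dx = 0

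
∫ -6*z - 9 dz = -3*z^2 - 9*z + C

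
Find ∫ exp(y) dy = exp(y) + C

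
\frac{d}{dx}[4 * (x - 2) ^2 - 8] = 8*x - 16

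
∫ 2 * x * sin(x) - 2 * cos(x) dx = -2*x*cos(x) + C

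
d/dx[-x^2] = -2*x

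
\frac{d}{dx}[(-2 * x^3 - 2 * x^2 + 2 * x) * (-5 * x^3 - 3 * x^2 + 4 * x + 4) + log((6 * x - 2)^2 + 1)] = (2160*x^7 + 1440*x^6 - 3348*x^5 - 824*x^4 + 1344*x^3 - 42*x^2 - 120*x + 16)/(36*x^2 - 24*x + 5)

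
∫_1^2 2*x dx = 3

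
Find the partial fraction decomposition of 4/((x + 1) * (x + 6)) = -4/(5*(x + 6)) + 4/(5*(x + 1))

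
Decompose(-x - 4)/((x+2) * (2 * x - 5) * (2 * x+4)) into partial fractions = -13/(81*(2*x - 5)) + 13/(162*(x + 2)) + 1/(9*(x + 2)^2)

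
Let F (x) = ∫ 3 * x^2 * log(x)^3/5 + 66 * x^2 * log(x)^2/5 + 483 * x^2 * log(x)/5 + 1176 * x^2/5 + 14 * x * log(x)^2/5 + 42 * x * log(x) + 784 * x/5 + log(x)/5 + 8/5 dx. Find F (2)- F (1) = -183 - 6*log(2) + (2*log(2) + 16)^2/5 + (2*log(2) + 16)^3/5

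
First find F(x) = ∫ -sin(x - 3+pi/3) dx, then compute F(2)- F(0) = -sin(pi/6 + 3) + sin(pi/6 + 1)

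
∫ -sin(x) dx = cos(x) + C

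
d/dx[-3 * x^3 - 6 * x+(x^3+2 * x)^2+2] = 6*x^5 + 16*x^3 - 9*x^2 + 8*x - 6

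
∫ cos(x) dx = sin(x) + C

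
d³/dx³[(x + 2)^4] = 24*x + 48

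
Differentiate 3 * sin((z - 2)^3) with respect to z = 9*(z - 2)^2*cos(z^3 - 6*z^2 + 12*z - 8)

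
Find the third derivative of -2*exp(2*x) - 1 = -16*exp(2*x)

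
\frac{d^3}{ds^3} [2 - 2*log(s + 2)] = -4/(s^3 + 6*s^2 + 12*s + 8)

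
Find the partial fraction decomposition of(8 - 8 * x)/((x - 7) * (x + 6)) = -56/(13*(x + 6)) - 48/(13*(x - 7))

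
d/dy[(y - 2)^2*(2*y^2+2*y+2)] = 8*y^3 - 18*y^2 + 4*y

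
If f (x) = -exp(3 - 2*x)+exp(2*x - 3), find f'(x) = (2*exp(4*x - 6) + 2)*exp(3 - 2*x)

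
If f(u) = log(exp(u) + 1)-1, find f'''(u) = (-exp(2*u) + exp(u))/(exp(3*u) + 3*exp(2*u) + 3*exp(u) + 1)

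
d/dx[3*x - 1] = 3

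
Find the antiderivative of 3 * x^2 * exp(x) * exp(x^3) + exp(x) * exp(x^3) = exp(x*(x^2 + 1)) + C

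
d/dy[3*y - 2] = 3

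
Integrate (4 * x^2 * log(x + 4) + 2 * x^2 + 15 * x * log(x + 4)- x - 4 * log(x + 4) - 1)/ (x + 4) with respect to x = (2*x^2 - x - 1)*log(x + 4) + C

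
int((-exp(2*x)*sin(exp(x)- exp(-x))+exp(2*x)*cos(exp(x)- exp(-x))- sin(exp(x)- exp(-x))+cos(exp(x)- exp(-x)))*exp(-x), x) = sqrt(2)*sin(2*sinh(x) + pi/4) + C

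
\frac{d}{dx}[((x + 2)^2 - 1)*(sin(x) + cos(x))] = sqrt(2)*x^2*cos(x + pi/4) - 2*x*sin(x) + 6*x*cos(x) + sin(x) + 7*cos(x)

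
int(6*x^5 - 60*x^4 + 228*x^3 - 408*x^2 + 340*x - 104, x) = x^6 - 12*x^5 + 57*x^4 - 136*x^3 + 170*x^2 - 104*x + C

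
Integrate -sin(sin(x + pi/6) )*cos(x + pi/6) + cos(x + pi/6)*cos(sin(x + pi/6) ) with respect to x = sqrt(2)*sin(sin(x + pi/6) + pi/4) + C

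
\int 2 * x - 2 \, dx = x^2 - 2*x + C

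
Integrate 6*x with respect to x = 3*x^2 + C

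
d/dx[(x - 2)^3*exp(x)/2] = x^3*exp(x)/2 - 3*x^2*exp(x)/2 + 2*exp(x)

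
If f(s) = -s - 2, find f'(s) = -1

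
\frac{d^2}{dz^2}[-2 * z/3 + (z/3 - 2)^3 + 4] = 2*z/9 - 4/3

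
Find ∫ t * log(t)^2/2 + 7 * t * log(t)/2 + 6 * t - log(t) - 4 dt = -2*t*log(t) - 6*t + (t*log(t) + 3*t + 2)^2/4 + C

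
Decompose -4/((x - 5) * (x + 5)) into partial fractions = 2/(5*(x + 5)) - 2/(5*(x - 5))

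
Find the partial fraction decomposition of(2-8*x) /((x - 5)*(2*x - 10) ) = -4/(x - 5) - 19/(x - 5)^2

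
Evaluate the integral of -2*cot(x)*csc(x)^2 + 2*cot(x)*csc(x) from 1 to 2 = -(-1 + csc(1))^2 + (-1 + csc(2))^2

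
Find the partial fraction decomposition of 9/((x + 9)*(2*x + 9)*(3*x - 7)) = 81/(1394*(3*x - 7)) - 4/(41*(2*x + 9)) + 1/(34*(x + 9))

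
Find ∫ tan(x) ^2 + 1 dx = tan(x) + C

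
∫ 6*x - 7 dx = 3*x^2 - 7*x + C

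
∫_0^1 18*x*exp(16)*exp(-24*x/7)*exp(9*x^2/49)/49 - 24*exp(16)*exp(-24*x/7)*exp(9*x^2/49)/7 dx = -exp(16) + exp(625/49)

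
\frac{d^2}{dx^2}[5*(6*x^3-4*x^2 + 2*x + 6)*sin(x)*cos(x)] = -60*x^3*sin(2*x) + 40*x^2*sin(2*x) + 180*x^2*cos(2*x) + 70*x*sin(2*x) - 80*x*cos(2*x) - 80*sin(2*x) + 20*cos(2*x)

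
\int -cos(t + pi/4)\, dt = -sin(t + pi/4) + C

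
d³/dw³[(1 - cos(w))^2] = 2*(4*cos(w) - 1)*sin(w)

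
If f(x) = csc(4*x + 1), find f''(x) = 32*cot(4*x + 1)^2*csc(4*x + 1) + 16*csc(4*x + 1)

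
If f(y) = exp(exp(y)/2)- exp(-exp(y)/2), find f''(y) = (-exp(2*y) + 2*exp(y) + 2*exp(y + exp(y)) + exp(2*y + exp(y)))*exp(-exp(y)/2)/4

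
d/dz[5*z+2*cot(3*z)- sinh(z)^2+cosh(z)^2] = 5 - 6/sin(3*z)^2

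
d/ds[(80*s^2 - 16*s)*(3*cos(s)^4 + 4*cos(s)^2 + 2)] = -560*s^2*sin(2*s) - 120*s^2*sin(4*s) + 120*s*(1 - cos(2*s))^2 + 112*s*sin(2*s) + 24*s*sin(4*s) + 800*s*cos(2*s) + 640*s - 12*(1 - cos(2*s))^2 - 80*cos(2*s) - 64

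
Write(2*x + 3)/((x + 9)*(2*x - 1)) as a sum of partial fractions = 8/(19*(2*x - 1)) + 15/(19*(x + 9))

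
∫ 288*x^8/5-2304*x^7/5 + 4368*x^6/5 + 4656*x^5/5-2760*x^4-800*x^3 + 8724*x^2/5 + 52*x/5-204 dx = 32*x^9/5 - 288*x^8/5 + 624*x^7/5 + 776*x^6/5 - 552*x^5 - 200*x^4 + 2908*x^3/5 + 26*x^2/5 - 204*x + C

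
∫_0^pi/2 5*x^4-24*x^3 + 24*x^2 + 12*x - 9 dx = (-3 + pi/2)^2*(-pi/2 + pi^3/8)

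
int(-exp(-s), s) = exp(-s) + C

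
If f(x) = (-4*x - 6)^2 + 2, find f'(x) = 32*x + 48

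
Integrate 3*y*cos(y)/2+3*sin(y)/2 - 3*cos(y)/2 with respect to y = 3*(y - 1)*sin(y)/2 + C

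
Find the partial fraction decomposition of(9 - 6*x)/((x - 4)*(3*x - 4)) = -3/(8*(3*x - 4)) - 15/(8*(x - 4))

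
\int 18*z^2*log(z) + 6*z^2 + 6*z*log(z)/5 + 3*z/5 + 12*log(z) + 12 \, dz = 3*z*(10*z^2 + z + 20)*log(z)/5 + C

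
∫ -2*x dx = -x^2 + C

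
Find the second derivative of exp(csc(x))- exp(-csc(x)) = (-exp(2/sin(x)) - exp(2/sin(x))/sin(x) + 2*exp(2/sin(x))/sin(x)^2 + exp(2/sin(x))/sin(x)^3 - 1 + 1/sin(x) + 2/sin(x)^2 - 1/sin(x)^3)*exp(-csc(x))/sin(x)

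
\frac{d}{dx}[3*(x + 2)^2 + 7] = 6*x + 12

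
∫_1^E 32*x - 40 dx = -1 + (-5 + 4*E)^2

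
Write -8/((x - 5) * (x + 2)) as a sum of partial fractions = 8/(7*(x + 2)) - 8/(7*(x - 5))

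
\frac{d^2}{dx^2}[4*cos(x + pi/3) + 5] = -4*cos(x + pi/3)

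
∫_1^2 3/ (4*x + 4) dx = -3*log(2)/4 + 3*log(3)/4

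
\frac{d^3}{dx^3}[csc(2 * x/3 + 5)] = -16*cot(2*x/3 + 5)^3*csc(2*x/3 + 5)/9 - 40*cot(2*x/3 + 5)*csc(2*x/3 + 5)/27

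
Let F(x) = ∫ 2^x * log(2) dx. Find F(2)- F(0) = 3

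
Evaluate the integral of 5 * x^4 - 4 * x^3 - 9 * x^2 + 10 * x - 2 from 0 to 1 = 0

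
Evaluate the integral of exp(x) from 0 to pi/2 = -1 + exp(pi/2)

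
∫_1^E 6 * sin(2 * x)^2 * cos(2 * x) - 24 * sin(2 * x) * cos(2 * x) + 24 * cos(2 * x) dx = (-2 + sin(2*E))^3 - (-2 + sin(2))^3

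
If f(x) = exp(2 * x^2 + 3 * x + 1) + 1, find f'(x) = 4*x*exp(2*x^2 + 3*x + 1) + 3*exp(2*x^2 + 3*x + 1)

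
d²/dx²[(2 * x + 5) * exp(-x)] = (2*x + 1)*exp(-x)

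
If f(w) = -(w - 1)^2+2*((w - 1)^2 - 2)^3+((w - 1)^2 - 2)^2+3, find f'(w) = 12*w^5 - 60*w^4 + 76*w^3 + 12*w^2 - 34*w - 6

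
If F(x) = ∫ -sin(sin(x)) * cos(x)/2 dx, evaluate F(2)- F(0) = -1/2 + cos(sin(2))/2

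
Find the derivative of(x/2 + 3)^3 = 3*x^2/8 + 9*x/2 + 27/2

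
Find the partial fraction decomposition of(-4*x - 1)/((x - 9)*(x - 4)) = 17/(5*(x - 4)) - 37/(5*(x - 9))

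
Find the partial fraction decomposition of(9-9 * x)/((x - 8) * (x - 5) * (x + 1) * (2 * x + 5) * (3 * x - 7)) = -243/(9860*(3*x - 7)) + 8/(435*(2*x + 5)) - 1/(90*(x + 1)) + 1/(60*(x - 5)) - 1/(153*(x - 8))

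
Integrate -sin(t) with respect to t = cos(t) + C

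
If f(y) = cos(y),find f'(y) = -sin(y)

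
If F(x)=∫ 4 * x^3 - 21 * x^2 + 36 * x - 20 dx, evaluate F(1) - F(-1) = -54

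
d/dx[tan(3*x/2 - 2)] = 3*tan(3*x/2 - 2)^2/2 + 3/2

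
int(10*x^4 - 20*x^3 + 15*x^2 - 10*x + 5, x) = 2*x^5 - 5*x^4 + 5*x^3 - 5*x^2 + 5*x + C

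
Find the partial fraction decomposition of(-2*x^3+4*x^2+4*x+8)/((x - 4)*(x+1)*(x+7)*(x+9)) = -877/(104*(x + 9)) + 431/(66*(x + 7)) - 1/(24*(x + 1)) - 8/(143*(x - 4))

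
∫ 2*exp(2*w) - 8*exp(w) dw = (exp(w) - 4)^2 + C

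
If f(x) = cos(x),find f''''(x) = cos(x)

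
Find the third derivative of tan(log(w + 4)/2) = (3*tan(log(w + 4)/2)^4 - 6*tan(log(w + 4)/2)^3 + 8*tan(log(w + 4)/2)^2 - 6*tan(log(w + 4)/2) + 5)/(4*w^3 + 48*w^2 + 192*w + 256)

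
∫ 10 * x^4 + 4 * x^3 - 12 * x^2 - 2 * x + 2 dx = 2*x^5 + x^4 - 4*x^3 - x^2 + 2*x + C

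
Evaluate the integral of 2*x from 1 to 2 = 3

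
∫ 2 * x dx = x^2 + C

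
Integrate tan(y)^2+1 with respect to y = tan(y) + C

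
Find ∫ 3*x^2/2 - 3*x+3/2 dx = x^3/2 - 3*x^2/2 + 3*x/2 + C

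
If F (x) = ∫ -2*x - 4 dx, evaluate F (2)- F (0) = -12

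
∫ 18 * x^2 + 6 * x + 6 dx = 6*x^3 + 3*x^2 + 6*x + C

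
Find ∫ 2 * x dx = x^2 + C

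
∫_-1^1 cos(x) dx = 2*sin(1)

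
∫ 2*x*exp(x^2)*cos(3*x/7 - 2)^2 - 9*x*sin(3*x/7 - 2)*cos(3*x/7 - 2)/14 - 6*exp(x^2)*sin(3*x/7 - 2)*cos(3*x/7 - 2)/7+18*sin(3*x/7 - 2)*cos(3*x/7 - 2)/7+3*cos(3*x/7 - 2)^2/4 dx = (3*x/4 + exp(x^2) - 3)*cos(3*x/7 - 2)^2 + C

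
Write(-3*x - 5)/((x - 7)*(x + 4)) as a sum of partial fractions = -7/(11*(x + 4)) - 26/(11*(x - 7))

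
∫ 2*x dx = x^2 + C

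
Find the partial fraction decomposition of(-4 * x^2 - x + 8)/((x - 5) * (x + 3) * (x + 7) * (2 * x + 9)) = -548/(285*(2*x + 9)) + 181/(240*(x + 7)) + 25/(96*(x + 3)) - 97/(1824*(x - 5))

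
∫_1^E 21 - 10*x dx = -12 + (-1 + 5*E)*(4 - E)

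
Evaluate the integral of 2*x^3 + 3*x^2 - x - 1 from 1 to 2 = 12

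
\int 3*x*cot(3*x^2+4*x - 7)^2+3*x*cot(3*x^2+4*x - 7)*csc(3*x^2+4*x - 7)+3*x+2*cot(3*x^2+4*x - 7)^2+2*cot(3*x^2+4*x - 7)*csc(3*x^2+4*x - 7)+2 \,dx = -cot(3*x^2 + 4*x - 7)/2 - csc(3*x^2 + 4*x - 7)/2 + C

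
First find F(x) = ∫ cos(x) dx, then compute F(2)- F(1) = -sin(1) + sin(2)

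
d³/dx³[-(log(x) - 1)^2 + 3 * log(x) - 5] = (16 - 4*log(x))/x^3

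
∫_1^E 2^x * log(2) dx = -2 + 2^E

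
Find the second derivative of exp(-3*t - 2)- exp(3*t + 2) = (9 - 9*exp(6*t + 4))*exp(-3*t - 2)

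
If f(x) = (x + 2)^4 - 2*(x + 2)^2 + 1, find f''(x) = 12*x^2 + 48*x + 44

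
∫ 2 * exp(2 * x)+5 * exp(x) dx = (exp(x) + 2)^2 + exp(x) + C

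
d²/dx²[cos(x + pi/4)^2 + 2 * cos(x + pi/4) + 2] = 2*sin(2*x) - 2*cos(x + pi/4)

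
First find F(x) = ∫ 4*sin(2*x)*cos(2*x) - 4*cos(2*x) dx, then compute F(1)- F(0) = -1 + (-1 + sin(2))^2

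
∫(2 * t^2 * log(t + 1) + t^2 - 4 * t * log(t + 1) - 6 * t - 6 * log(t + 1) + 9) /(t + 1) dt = (t - 3)^2*log(t + 1) + C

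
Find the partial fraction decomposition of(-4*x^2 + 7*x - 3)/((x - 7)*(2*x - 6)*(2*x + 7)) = -51/(91*(2*x + 7)) + 9/(52*(x - 3)) - 25/(28*(x - 7))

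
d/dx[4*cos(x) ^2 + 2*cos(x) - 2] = -2*(4*cos(x) + 1)*sin(x)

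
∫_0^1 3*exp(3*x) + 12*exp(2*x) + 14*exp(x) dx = -29 + 2*E + (2 + E)^3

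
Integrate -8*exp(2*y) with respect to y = -4*exp(2*y) + C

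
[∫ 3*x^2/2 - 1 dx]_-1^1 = -1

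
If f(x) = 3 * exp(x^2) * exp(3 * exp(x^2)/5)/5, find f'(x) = 6*x*exp(x^2 + 3*exp(x^2)/5)/5 + 18*x*exp(2*x^2 + 3*exp(x^2)/5)/25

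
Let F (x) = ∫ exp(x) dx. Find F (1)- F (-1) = E - exp(-1)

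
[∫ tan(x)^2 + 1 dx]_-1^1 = 2*tan(1)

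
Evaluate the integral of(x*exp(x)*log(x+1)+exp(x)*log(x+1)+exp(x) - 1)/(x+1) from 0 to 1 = (-1 + E)*log(2)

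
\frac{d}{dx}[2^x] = 2^x*log(2)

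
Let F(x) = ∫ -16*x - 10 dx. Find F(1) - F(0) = -18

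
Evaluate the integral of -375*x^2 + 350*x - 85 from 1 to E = -(-2 + 5*E)^3 - 5*E + 23 + (-2 + 5*E)^2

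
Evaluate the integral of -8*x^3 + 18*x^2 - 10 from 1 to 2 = 2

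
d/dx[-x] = -1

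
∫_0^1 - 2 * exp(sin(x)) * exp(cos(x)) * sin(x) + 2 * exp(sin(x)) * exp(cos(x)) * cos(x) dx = -2*E + 2*exp(cos(1) + sin(1))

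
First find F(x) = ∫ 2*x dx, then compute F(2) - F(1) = 3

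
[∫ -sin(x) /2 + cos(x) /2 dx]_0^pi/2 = 0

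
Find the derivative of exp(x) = exp(x)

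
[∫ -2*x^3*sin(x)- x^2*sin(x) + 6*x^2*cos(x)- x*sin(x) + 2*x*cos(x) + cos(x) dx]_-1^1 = 6*cos(1)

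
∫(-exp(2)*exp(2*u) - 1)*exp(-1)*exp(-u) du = -2*sinh(u + 1) + C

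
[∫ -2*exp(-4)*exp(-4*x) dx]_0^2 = -exp(-4)/2 + exp(-12)/2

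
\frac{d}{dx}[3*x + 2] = 3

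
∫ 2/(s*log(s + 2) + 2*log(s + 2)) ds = 2*log(log(s + 2)) + C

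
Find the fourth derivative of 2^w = 2^w*log(2)^4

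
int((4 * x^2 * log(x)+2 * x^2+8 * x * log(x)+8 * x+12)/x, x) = 2*((x + 2)^2 + 2)*log(x) + C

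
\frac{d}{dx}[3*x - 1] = 3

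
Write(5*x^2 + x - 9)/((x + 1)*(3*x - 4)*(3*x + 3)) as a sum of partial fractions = 11/(147*(3*x - 4)) + 26/(49*(x + 1)) + 5/(21*(x + 1)^2)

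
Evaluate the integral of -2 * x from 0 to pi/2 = -pi^2/4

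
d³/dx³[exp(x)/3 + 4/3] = exp(x)/3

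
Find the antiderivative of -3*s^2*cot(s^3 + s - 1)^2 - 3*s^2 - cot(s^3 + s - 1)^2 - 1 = cot(s^3 + s - 1) + C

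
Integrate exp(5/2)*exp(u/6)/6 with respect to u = exp(u/6 + 5/2) + C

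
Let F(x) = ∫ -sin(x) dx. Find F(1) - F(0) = -1 + cos(1)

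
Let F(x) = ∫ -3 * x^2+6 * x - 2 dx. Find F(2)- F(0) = 0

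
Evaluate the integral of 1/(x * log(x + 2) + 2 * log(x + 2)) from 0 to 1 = log(log(3)) - log(log(2))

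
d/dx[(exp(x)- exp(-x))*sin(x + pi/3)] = sqrt(2)*(exp(2*x)*cos(x + pi/12) + sin(x + pi/12))*exp(-x)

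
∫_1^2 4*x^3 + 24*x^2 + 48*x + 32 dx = 175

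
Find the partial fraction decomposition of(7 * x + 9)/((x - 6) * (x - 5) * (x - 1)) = 4/(5*(x - 1)) - 11/(x - 5) + 51/(5*(x - 6))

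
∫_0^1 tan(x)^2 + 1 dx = tan(1)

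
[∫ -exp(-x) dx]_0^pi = -1 + exp(-pi)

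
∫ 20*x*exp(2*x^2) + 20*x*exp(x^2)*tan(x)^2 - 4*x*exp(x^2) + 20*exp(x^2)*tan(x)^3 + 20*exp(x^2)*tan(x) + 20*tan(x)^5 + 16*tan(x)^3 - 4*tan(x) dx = 5*(exp(x^2) + tan(x)^2)^2 - 2*exp(x^2) - 2*tan(x)^2 + C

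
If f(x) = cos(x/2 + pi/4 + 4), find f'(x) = -sin(x/2 + pi/4 + 4)/2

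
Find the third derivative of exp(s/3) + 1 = exp(s/3)/27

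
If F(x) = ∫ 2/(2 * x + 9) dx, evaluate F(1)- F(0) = -2*log(3) + log(11)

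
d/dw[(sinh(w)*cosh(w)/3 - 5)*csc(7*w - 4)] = (cosh(2*w)/3 - 7*cos(7*w - 4)*sinh(2*w)/(6*sin(7*w - 4)) + 35*cos(7*w - 4)/sin(7*w - 4))/sin(7*w - 4)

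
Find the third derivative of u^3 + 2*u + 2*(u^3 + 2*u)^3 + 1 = 1008*u^6 + 2520*u^4 + 1440*u^2 + 102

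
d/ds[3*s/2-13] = 3/2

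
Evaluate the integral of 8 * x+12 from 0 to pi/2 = pi^2 + 6*pi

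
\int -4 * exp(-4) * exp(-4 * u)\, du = exp(-4*u - 4) + C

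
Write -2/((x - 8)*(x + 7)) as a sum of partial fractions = 2/(15*(x + 7)) - 2/(15*(x - 8))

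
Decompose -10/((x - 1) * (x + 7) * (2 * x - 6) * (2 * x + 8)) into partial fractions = 1/(96*(x + 7)) - 1/(42*(x + 4)) + 1/(32*(x - 1)) - 1/(56*(x - 3))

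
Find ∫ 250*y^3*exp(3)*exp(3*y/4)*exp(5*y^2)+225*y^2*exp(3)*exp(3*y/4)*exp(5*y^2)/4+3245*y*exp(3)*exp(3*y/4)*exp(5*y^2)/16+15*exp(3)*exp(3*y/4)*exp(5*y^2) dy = (25*y^2 + 15*y/4 + 15)*exp(5*y^2 + 3*y/4 + 3) + C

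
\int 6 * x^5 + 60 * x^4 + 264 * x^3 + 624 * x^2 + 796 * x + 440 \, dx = x^6 + 12*x^5 + 66*x^4 + 208*x^3 + 398*x^2 + 440*x + C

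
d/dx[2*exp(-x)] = -2*exp(-x)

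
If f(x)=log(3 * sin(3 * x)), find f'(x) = 3/tan(3*x)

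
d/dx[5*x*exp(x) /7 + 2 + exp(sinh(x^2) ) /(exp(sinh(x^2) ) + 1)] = (5*x*exp(x) + 10*x*exp(x + sinh(x^2)) + 5*x*exp(x + 2*sinh(x^2)) + 14*x*exp(sinh(x^2))*cosh(x^2) + 5*exp(x) + 10*exp(x + sinh(x^2)) + 5*exp(x + 2*sinh(x^2)))/(7*(exp(sinh(x^2)) + 1)^2)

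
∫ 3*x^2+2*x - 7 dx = x^3 + x^2 - 7*x + C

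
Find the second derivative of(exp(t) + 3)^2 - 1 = 4*exp(2*t) + 6*exp(t)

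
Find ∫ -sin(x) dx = cos(x) + C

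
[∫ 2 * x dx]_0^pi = pi^2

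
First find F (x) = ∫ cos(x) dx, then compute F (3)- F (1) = -sin(1) + sin(3)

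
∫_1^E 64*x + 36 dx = -76 + 4*E + 2*(2 + 4*E)^2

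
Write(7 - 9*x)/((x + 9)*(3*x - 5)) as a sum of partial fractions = -3/(4*(3*x - 5)) - 11/(4*(x + 9))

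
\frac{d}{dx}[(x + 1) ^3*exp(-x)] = (-x^3 + 3*x + 2)*exp(-x)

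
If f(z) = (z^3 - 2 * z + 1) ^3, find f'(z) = 9*z^8 - 42*z^6 + 18*z^5 + 60*z^4 - 48*z^3 - 15*z^2 + 24*z - 6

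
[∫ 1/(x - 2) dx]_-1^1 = -log(3)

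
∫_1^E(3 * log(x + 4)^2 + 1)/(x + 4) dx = -log(5)^3 - log(5) + log(E + 4) + log(E + 4)^3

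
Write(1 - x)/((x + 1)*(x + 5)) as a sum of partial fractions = -3/(2*(x + 5)) + 1/(2*(x + 1))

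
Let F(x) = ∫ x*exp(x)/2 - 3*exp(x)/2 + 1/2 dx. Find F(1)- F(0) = 5/2 - 3*E/2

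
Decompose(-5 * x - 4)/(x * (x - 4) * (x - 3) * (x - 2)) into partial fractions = -7/(2*(x - 2)) + 19/(3*(x - 3)) - 3/(x - 4) + 1/(6*x)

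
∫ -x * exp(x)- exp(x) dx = -x*exp(x) + C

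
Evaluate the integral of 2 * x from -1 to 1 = 0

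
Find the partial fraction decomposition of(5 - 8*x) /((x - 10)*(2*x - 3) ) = 14/(17*(2*x - 3)) - 75/(17*(x - 10))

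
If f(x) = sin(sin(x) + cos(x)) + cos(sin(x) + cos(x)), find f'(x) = 2*cos(x + pi/4)*cos(sqrt(2)*sin(x + pi/4) + pi/4)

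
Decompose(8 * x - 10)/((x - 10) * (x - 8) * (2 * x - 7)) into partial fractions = 8/(13*(2*x - 7)) - 3/(x - 8) + 35/(13*(x - 10))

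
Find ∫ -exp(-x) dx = exp(-x) + C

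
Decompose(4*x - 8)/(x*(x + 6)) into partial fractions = 16/(3*(x + 6)) - 4/(3*x)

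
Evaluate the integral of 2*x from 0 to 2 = 4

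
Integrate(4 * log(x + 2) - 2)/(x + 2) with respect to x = 2*(log(x + 2) - 1)*log(x + 2) + C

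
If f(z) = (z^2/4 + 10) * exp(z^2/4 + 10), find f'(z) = z^3*exp(z^2/4 + 10)/8 + 11*z*exp(z^2/4 + 10)/2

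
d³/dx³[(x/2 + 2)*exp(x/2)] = x*exp(x/2)/16 + 5*exp(x/2)/8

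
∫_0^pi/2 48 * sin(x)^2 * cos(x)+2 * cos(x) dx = 18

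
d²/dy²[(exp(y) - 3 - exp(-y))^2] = (4*exp(4*y) - 6*exp(3*y) + 6*exp(y) + 4)*exp(-2*y)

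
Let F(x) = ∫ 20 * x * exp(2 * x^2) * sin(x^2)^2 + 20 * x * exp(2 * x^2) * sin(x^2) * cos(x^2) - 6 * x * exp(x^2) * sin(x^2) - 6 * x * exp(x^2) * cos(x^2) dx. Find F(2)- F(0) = (5*exp(4)*sin(4) - 3)*exp(4)*sin(4)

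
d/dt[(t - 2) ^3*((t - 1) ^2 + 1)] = 5*t^4 - 32*t^3 + 78*t^2 - 88*t + 40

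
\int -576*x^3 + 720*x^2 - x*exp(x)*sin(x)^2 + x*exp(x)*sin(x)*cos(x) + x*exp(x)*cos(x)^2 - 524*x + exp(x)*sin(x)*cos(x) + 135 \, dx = x*(-288*x^3 + 480*x^2 - 524*x + exp(x)*sin(2*x) + 270)/2 + C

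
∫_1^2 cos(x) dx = -sin(1) + sin(2)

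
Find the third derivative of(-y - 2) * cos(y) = -y*sin(y) - 2*sin(y) + 3*cos(y)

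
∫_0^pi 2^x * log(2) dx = -1 + 2^pi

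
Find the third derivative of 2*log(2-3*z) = 108/(27*z^3 - 54*z^2 + 36*z - 8)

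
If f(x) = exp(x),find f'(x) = exp(x)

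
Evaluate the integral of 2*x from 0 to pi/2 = pi^2/4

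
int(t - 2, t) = t^2/2 - 2*t + C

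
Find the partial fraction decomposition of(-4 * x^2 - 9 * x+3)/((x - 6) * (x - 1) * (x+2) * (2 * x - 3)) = 52/(21*(2*x - 3)) - 5/(168*(x + 2)) - 2/(3*(x - 1)) - 13/(24*(x - 6))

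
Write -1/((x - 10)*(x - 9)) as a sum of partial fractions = 1/(x - 9) - 1/(x - 10)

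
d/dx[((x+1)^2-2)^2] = 4*x^3 + 12*x^2 + 4*x - 4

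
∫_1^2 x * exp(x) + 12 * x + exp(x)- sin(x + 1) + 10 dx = -E + cos(3) - cos(2) + 2*exp(2) + 28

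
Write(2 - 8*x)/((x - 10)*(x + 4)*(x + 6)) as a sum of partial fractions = 25/(16*(x + 6)) - 17/(14*(x + 4)) - 39/(112*(x - 10))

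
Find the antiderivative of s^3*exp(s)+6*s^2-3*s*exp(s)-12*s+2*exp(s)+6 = (s - 1)^3*(exp(s) + 2) + C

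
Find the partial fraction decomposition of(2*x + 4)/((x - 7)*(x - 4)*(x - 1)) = 1/(3*(x - 1)) - 4/(3*(x - 4)) + 1/(x - 7)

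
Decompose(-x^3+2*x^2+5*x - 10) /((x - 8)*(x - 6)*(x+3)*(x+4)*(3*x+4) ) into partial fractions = -87/(2464*(3*x + 4)) + 11/(160*(x + 4)) - 4/(99*(x + 3)) + 31/(990*(x - 6)) - 59/(1232*(x - 8))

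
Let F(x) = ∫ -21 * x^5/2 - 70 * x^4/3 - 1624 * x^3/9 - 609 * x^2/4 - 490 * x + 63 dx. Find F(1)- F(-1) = 91/6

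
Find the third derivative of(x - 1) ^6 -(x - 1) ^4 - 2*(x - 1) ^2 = 120*x^3 - 360*x^2 + 336*x - 96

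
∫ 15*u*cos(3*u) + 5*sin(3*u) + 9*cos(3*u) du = (5*u + 3)*sin(3*u) + C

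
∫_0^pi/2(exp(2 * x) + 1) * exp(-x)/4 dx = -exp(-pi/2)/4 + exp(pi/2)/4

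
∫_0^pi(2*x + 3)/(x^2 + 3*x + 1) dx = -log(2) + log(2 + 6*pi + 2*pi^2)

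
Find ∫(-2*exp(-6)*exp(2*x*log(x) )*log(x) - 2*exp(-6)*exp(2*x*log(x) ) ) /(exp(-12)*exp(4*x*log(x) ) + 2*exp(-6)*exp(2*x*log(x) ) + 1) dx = 1/(exp(2*x*log(x) - 6) + 1) + C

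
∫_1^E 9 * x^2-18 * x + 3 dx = -3*E*(-exp(2) - 1 + 3*E) + 3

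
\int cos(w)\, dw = sin(w) + C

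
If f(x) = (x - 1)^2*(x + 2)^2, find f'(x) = 4*x^3 + 6*x^2 - 6*x - 4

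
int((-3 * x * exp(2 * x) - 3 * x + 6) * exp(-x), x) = -6*(x - 1)*sinh(x) + C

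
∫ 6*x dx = 3*x^2 + C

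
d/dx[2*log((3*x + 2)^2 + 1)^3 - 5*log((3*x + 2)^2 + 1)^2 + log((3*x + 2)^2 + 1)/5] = (540*x*log(9*x^2 + 12*x + 5)^2 - 900*x*log(9*x^2 + 12*x + 5) + 18*x + 360*log(9*x^2 + 12*x + 5)^2 - 600*log(9*x^2 + 12*x + 5) + 12)/(45*x^2 + 60*x + 25)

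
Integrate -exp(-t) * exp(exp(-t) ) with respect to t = exp(exp(-t)) + C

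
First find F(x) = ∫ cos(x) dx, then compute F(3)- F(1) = -sin(1) + sin(3)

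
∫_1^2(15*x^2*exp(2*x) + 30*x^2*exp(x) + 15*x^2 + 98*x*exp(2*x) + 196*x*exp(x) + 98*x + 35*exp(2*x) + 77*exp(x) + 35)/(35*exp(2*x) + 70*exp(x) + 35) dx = -E/(5*(1 + E)) + exp(2)/(5*(1 + exp(2))) + 31/5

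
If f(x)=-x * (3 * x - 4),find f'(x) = 4 - 6*x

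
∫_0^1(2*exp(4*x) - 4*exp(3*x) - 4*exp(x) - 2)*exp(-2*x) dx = -4 + (-2 - exp(-1) + E)^2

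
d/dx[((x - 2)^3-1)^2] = 6*x^5 - 60*x^4 + 240*x^3 - 486*x^2 + 504*x - 216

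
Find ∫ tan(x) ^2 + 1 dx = tan(x) + C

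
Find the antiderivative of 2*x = x^2 + C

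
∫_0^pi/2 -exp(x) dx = 1 - exp(pi/2)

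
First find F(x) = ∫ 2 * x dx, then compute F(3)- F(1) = 8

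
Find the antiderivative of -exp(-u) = exp(-u) + C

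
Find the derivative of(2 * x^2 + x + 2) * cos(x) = -2*x^2*sin(x) - x*sin(x) + 4*x*cos(x) - 2*sin(x) + cos(x)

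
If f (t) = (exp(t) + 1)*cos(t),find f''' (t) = -2*sqrt(2)*exp(t)*sin(t + pi/4) + sin(t)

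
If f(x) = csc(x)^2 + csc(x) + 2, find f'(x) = -(1 + 2/sin(x))*cos(x)/sin(x)^2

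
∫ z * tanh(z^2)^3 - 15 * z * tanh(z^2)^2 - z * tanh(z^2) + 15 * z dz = -(tanh(z^2) - 30)*tanh(z^2)/4 + C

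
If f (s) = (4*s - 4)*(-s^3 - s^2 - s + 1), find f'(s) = 8 - 16*s^3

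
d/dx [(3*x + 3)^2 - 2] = 18*x + 18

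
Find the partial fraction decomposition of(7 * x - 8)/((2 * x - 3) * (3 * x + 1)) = 31/(11*(3*x + 1)) + 5/(11*(2*x - 3))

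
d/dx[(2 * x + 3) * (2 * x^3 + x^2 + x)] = 16*x^3 + 24*x^2 + 10*x + 3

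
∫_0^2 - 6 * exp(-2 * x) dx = -3 + 3*exp(-4)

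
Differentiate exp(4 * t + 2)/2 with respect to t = 2*exp(4*t + 2)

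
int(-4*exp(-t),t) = 4*exp(-t) + C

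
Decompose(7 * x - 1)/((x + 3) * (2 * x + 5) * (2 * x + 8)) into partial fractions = -37/(3*(2*x + 5)) - 29/(6*(x + 4)) + 11/(x + 3)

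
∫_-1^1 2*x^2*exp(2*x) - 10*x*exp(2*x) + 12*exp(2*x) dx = -16*exp(-2) + 4*exp(2)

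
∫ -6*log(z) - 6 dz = -6*z*log(z) + C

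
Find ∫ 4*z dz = 2*z^2 + C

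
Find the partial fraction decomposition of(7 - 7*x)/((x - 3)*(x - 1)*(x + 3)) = 7/(6*(x + 3)) - 7/(6*(x - 3))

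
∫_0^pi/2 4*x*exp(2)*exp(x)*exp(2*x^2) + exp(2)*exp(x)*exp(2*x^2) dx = -exp(2) + exp(pi/2 + 2 + pi^2/2)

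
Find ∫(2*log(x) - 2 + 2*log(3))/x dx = (log(3*x) - 1)^2 + C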